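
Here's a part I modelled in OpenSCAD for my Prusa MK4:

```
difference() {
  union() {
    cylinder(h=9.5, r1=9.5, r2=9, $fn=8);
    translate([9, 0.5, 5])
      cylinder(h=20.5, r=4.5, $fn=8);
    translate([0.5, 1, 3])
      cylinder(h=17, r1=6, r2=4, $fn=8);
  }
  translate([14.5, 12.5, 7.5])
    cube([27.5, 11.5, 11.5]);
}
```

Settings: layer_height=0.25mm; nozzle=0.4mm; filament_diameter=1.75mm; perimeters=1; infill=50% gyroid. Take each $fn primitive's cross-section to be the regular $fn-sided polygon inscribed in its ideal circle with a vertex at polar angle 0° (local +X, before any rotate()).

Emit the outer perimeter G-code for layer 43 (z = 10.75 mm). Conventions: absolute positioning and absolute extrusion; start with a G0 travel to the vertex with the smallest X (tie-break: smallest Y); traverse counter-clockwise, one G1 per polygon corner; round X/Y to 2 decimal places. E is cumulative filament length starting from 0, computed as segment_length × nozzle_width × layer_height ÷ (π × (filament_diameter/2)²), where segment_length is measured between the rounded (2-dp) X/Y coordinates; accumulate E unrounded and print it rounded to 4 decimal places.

G0 X-4.59 Y1.00 Z10.75
G1 X-3.10 Y-2.60 E0.1620
G1 X0.50 Y-4.09 E0.3240
G1 X4.10 Y-2.60 E0.4860
G1 X4.94 Y-0.56 E0.5777
G1 X5.82 Y-2.68 E0.6731
G1 X9.00 Y-4.00 E0.8163
G1 X12.18 Y-2.68 E0.9594
G1 X13.50 Y0.50 E1.1025
G1 X12.18 Y3.68 E1.2457
G1 X9.00 Y5.00 E1.3888
G1 X5.82 Y3.68 E1.5320
G1 X5.15 Y2.06 E1.6049
G1 X4.10 Y4.60 E1.7191
G1 X0.50 Y6.09 E1.8811
G1 X-3.10 Y4.60 E2.0431
G1 X-4.59 Y1.00 E2.2051

At z = 10.75 mm: the cone does not reach this height (z outside [0, 9.5]); the cylinder at (9, 0.5): section is a regular 8-gon, circumradius r=4.5; the cone at (0.5, 1): at t=0.456 of its height the radius interpolates to r₁+(r₂−r₁)t = 5.088, giving a regular 8-gon of that circumradius; Combining (union): the regions partially overlap (shared area 1.38 mm²), so overlapping operands fuse into one piece — 1 connected region; the cube at (14.5, 12.5) (footprint 27.5×11.5) is included at this height; Taking the first minus the rest: starting from that combined region, the 27.5×11.5 cube at (14.5, 12.5) misses the remaining region (no effect) — 1 connected region. The outline is a single polygon with 16 vertices. Extrusion per mm of travel: 0.4 × 0.25 / (π × 0.875²) = 0.041575. Accumulating E over each segment gives final E = 2.2051.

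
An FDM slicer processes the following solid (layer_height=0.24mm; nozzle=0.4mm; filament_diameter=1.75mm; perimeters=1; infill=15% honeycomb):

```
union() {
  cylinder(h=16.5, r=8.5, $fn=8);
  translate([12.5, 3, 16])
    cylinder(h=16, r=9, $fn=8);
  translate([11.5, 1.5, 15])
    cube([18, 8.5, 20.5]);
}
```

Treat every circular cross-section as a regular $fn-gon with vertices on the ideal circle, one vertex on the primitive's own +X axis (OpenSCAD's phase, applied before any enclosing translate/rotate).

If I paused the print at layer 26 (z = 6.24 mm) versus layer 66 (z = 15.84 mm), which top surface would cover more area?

Layer 26 (z = 6.24): the r=8.5 cylinder gives a regular 8-gon of circumradius 8.5 (constant along its height) (area = (8/2)·8.500²·sin(360°/8) = 204.35 mm²); the cylinder at (12.5, 3) is not intersected at this z (z outside [16, 32]); the cube at (11.5, 1.5) is absent (z outside [15, 35.5]); Combining (union): only the r=8.5 cylinder is present, so the union is just that shape — area = 204.35 mm². So its area = 204.35 mm². Layer 66 (z = 15.84): the r=8.5 cylinder contributes a regular 8-gon of circumradius 8.5 (area = (8/2)·8.500²·sin(360°/8) = 204.35 mm²); the cylinder at (12.5, 3) is not intersected at this z (z outside [16, 32]); the cube at (11.5, 1.5) (footprint 18×8.5) is included at this height (area 153.00 mm²); Taking the union: the 2 present regions are separate (no shared area or edge), so areas and boundary lengths simply add and each stays a separate island — area = 357.35 mm². So its area = 357.35 mm². Layer 66 is larger (357.35 vs 204.35 mm²).

layer 66 (z = 15.84 mm)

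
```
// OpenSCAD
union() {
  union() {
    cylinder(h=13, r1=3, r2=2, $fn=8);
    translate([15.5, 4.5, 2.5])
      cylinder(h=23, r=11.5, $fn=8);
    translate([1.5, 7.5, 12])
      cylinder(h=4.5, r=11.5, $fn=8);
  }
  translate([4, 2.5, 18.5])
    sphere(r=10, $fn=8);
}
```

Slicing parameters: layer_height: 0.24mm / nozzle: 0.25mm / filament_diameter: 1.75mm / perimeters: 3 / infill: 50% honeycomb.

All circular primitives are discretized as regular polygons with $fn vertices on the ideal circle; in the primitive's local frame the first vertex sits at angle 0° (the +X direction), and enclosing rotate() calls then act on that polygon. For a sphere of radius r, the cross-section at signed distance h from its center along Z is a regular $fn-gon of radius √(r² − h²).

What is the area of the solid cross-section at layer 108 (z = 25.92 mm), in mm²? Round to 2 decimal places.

At z = 25.92 mm: the cone does not reach this height (z outside [0, 13]); the cylinder at (15.5, 4.5) is not intersected at this z (z outside [2.5, 25.5]); the cylinder at (1.5, 7.5) does not reach this height (z outside [12, 16.5]); Merging all regions: nothing is present at this height; the sphere at (4, 2.5): section is a regular 8-gon, circumradius = √(r²−h²) = √(10²−7.42²) = 6.704 (area = (8/2)·6.704²·sin(360°/8) = 127.12 mm²); Merging all regions: only the r=10 sphere at (4, 2.5) is present, so the union is just that shape — area = 127.12 mm². Overall, the cross-section is a single solid region. Net area = 127.12 mm².

127.12 mm²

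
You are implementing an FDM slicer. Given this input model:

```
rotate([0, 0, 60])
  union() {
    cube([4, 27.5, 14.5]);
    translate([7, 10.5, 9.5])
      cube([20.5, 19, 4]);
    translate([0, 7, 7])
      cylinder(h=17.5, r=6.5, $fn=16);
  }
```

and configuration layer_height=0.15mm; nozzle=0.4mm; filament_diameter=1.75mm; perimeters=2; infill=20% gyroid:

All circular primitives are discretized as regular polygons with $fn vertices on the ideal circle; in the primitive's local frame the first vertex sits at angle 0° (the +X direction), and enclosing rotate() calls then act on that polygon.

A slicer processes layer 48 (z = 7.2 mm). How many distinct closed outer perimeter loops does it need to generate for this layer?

1

At z = 7.2 mm: the cube is present — its section is the full 4×27.5 rectangle; the cube at (7, 10.5) is absent (z outside [9.5, 13.5]); the r=6.5 cylinder at (0, 7) contributes a regular 16-gon of circumradius 6.5; Taking the union: the regions partially overlap (shared area 47.74 mm²), so overlapping operands fuse into one piece — 1 connected region; (whole slice rotated 60° about Z — lengths, areas and connectivity unchanged). The result has 1 disconnected region.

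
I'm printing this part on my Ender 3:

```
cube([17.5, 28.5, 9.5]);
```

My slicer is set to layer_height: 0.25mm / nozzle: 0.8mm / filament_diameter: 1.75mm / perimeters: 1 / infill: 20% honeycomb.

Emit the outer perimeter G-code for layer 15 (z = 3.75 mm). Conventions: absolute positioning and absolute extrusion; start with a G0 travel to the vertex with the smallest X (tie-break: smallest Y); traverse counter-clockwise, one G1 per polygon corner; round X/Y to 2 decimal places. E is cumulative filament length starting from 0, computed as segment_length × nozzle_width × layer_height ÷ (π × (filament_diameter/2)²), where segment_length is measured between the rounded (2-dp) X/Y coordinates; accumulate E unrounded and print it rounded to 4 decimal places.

G0 X0.00 Y0.00 Z3.75
G1 X17.50 Y0.00 E1.4551
G1 X17.50 Y28.50 E3.8249
G1 X0.00 Y28.50 E5.2800
G1 X0.00 Y0.00 E7.6498

At z = 3.75 mm: the 17.5×28.5 cube contributes its full rectangle. The outline is a single polygon with 4 vertices. Extrusion per mm of travel: 0.8 × 0.25 / (π × 0.875²) = 0.083150. Accumulating E over each segment gives final E = 7.6498.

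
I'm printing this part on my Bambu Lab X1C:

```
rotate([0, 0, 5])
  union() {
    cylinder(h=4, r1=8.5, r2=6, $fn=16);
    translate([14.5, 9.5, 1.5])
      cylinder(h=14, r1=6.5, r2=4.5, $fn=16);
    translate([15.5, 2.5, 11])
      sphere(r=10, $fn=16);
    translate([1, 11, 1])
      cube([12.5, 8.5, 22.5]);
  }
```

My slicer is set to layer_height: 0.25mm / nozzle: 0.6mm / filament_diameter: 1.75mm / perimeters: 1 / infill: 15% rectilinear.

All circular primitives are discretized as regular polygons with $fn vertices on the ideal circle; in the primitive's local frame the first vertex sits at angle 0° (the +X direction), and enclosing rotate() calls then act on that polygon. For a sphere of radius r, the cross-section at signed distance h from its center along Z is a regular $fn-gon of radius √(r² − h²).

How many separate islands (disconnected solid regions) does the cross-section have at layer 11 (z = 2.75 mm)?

At z = 2.75 mm: the cone contributes a regular 16-gon of circumradius 6.781 (interpolated between r1=8.5 and r2=6 at t=0.688); the cone at (14.5, 9.5) contributes a regular 16-gon of circumradius 6.321 (interpolated between r1=6.5 and r2=4.5 at t=0.089); the sphere at (15.5, 2.5): section is a regular 16-gon, circumradius = √(r²−h²) = √(10²−8.25²) = 5.651; the cube at (1, 11) (footprint 12.5×8.5) is included at this height; Taking the union: the regions partially overlap (shared area 47.93 mm²), so overlapping operands fuse into one piece — 2 connected regions; (whole slice rotated 5° about Z — lengths, areas and connectivity unchanged). Overall, the cross-section has 2 separate islands. Island count = 2.

2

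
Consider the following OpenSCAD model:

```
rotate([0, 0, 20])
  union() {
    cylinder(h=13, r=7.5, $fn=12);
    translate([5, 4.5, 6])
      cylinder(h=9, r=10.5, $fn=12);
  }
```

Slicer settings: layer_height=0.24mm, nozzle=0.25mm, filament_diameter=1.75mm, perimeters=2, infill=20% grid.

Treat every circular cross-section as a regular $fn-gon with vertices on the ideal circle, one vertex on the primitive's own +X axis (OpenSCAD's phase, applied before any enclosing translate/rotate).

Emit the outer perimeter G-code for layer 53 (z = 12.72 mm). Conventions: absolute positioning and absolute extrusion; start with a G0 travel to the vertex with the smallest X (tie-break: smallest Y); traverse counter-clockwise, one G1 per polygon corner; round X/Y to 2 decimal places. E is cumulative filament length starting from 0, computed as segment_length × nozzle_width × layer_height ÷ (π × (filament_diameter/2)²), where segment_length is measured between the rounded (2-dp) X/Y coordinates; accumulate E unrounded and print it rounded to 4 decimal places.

At z = 12.72 mm: the cylinder: section is a regular 12-gon, circumradius r=7.5; the r=10.5 cylinder at (5, 4.5) contributes a regular 12-gon of circumradius 10.5; Merging all regions: the regions partially overlap (shared area 122.07 mm²), so overlapping operands fuse into one piece — 1 connected region; (rotated 20° about Z; rotation is an isometry so areas/perimeters/island counts are preserved). The outline is a single polygon with 17 vertices. Extrusion per mm of travel: 0.25 × 0.24 / (π × 0.875²) = 0.024945. Accumulating E over each segment gives final E = 1.7728.

G0 X-7.39 Y1.30 Z12.72
G1 X-7.05 Y-2.57 E0.0969
G1 X-4.82 Y-5.75 E0.1938
G1 X-1.30 Y-7.39 E0.2907
G1 X2.57 Y-7.05 E0.3876
G1 X5.75 Y-4.82 E0.4845
G1 X6.14 Y-3.98 E0.5076
G1 X6.75 Y-3.93 E0.5228
G1 X11.20 Y-0.81 E0.6584
G1 X13.50 Y4.12 E0.7941
G1 X13.03 Y9.53 E0.9296
G1 X9.91 Y13.98 E1.0651
G1 X4.98 Y16.28 E1.2008
G1 X-0.43 Y15.81 E1.3363
G1 X-4.88 Y12.69 E1.4719
G1 X-7.18 Y7.76 E1.6076
G1 X-6.74 Y2.69 E1.7345
G1 X-7.39 Y1.30 E1.7728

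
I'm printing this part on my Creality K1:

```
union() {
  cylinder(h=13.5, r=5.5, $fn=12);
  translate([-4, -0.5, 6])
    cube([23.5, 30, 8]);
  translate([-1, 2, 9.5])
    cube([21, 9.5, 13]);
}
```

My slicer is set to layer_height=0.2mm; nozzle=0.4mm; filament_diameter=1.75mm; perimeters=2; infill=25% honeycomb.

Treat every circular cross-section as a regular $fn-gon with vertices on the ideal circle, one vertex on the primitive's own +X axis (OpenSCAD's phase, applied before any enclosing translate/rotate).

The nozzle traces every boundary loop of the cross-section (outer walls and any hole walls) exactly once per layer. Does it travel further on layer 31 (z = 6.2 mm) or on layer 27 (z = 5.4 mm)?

layer 31 (z = 6.2 mm)

Layer 31 (z = 6.2): the r=5.5 cylinder contributes a regular 12-gon of circumradius 5.5 (perimeter = 2·12·5.500·sin(180°/12) = 34.16 mm); the cube at (-4, -0.5) is present — its section is the full 23.5×30 rectangle (perimeter 107.00 mm); the cube at (-1, 2) does not reach this height (z outside [9.5, 22.5]); Taking the union: the regions partially overlap (shared area 46.69 mm²), so the edge portions inside another operand are dropped and the merged outline is re-measured after clipping — boundary = 114.11 mm. So its perimeter = 114.11 mm. Layer 27 (z = 5.4): the r=5.5 cylinder gives a regular 12-gon of circumradius 5.5 (constant along its height) (perimeter = 2·12·5.500·sin(180°/12) = 34.16 mm); the cube at (-4, -0.5) is absent (z outside [6, 14]); the cube at (-1, 2) does not reach this height (z outside [9.5, 22.5]); Taking the union: only the r=5.5 cylinder is present, so the union is just that shape — boundary = 34.16 mm. So its perimeter = 34.16 mm. Layer 31 is larger (114.11 vs 34.16 mm).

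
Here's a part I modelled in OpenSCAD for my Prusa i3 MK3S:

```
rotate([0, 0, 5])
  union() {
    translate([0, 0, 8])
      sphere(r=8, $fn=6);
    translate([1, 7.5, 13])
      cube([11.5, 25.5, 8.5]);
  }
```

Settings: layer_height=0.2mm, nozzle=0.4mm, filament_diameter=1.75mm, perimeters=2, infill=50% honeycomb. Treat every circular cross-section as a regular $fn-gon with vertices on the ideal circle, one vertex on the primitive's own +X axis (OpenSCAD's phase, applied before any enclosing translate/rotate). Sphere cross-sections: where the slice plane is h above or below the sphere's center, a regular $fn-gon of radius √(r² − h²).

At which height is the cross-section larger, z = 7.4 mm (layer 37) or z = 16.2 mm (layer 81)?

Layer 37 (z = 7.4): the r=8 sphere slices to a regular 6-gon of circumradius 7.977 (√(r²−h²) with h=0.6 from center) (area = (6/2)·7.977²·sin(360°/6) = 165.34 mm²); the cube at (1, 7.5) is not intersected at this z (z outside [13, 21.5]); Combining (union): only the r=8 sphere is present, so the union is just that shape — area = 165.34 mm²; (whole slice rotated 5° about Z — lengths, areas and connectivity unchanged). So its area = 165.34 mm². Layer 81 (z = 16.2): the sphere is absent (|z−center|=8.200 > r=8); the cube at (1, 7.5) is present — its section is the full 11.5×25.5 rectangle (area 293.25 mm²); Merging all regions: only the 11.5×25.5 cube at (1, 7.5) is present, so the union is just that shape — area = 293.25 mm²; (whole slice rotated 5° about Z — lengths, areas and connectivity unchanged). So its area = 293.25 mm². Layer 81 is larger (293.25 vs 165.34 mm²).

layer 81 (z = 16.2 mm)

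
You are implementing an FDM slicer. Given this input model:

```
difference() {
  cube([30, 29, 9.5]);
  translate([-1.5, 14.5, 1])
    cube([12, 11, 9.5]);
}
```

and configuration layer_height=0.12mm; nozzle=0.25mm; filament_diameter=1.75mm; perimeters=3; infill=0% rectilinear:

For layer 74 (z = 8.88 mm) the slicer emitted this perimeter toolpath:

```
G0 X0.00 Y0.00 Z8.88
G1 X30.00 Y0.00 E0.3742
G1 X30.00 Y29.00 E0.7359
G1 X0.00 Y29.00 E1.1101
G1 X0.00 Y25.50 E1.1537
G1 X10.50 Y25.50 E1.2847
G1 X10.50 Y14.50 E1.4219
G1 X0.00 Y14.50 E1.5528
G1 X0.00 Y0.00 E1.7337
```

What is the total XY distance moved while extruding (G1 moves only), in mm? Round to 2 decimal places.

139.00 mm

Sum the Euclidean lengths of each G1 segment: total = 139.00 mm.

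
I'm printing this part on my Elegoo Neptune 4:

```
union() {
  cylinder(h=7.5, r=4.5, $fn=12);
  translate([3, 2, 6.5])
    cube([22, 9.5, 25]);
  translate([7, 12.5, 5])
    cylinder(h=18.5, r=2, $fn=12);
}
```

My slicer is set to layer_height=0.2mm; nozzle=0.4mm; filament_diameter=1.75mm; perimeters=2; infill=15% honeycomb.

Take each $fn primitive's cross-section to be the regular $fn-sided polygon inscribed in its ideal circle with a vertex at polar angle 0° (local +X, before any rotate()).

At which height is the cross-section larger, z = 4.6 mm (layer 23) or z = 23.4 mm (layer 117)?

layer 117 (z = 23.4 mm)

Layer 23 (z = 4.6): the r=4.5 cylinder gives a regular 12-gon of circumradius 4.5 (constant along its height) (area = (12/2)·4.500²·sin(360°/12) = 60.75 mm²); the cube at (3, 2) is absent (z outside [6.5, 31.5]); the cylinder at (7, 12.5) is absent (z outside [5, 23.5]); Merging all regions: only the r=4.5 cylinder is present, so the union is just that shape — area = 60.75 mm². So its area = 60.75 mm². Layer 117 (z = 23.4): the cylinder is not intersected at this z (z outside [0, 7.5]); the cube at (3, 2) is present — its section is the full 22×9.5 rectangle (area 209.00 mm²); the cylinder at (7, 12.5): section is a regular 12-gon, circumradius r=2 (area = (12/2)·2.000²·sin(360°/12) = 12.00 mm²); Merging all regions: the regions partially overlap — summed areas 221.00 mm² minus the doubly-counted overlap 2.27 mm² gives 218.73 mm² — area = 218.73 mm². So its area = 218.73 mm². Layer 117 is larger (218.73 vs 60.75 mm²).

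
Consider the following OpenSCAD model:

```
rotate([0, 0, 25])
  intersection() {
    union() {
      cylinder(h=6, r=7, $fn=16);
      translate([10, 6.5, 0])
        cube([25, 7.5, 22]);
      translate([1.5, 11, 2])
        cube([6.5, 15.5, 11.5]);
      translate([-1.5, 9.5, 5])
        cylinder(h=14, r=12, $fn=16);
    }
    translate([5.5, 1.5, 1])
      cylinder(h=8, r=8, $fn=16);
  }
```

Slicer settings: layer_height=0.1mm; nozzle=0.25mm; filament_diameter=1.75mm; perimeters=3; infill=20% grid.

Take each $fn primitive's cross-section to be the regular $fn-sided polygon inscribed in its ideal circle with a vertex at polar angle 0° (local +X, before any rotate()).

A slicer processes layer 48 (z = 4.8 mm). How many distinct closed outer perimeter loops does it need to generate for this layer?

At z = 4.8 mm: the r=7 cylinder gives a regular 16-gon of circumradius 7 (constant along its height); the 25×7.5 cube at (10, 6.5) contributes its full rectangle; the cube at (1.5, 11) is present — its section is the full 6.5×15.5 rectangle; the cylinder at (-1.5, 9.5) is absent (z outside [5, 19]); Merging all regions: the 3 present regions are separate (no shared area or edge), so areas and boundary lengths simply add and each stays a separate island — 3 connected regions; the cylinder at (5.5, 1.5): section is a regular 16-gon, circumradius r=8; Taking the intersection: the r=8 cylinder at (5.5, 1.5) partially overlaps that combined region; clipping to the common part keeps 90.68 mm² — 2 connected regions; (rotated 25° about Z; rotation is an isometry so areas/perimeters/island counts are preserved). The result has 2 disconnected regions.

2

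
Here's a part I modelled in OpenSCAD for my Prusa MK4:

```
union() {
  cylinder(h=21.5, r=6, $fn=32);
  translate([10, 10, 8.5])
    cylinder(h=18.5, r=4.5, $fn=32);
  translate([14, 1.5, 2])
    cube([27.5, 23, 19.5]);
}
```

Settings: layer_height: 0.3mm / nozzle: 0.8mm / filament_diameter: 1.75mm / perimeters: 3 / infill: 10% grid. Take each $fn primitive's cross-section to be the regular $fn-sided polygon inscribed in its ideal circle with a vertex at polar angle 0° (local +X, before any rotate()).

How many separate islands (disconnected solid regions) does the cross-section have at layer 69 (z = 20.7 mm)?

2

At z = 20.7 mm: the cylinder: section is a regular 32-gon, circumradius r=6; the r=4.5 cylinder at (10, 10) contributes a regular 32-gon of circumradius 4.5; the 27.5×23 cube at (14, 1.5) contributes its full rectangle; Taking the union: the regions partially overlap (shared area 1.33 mm²), so overlapping operands fuse into one piece — 2 connected regions. Overall, the cross-section has 2 separate islands. Island count = 2.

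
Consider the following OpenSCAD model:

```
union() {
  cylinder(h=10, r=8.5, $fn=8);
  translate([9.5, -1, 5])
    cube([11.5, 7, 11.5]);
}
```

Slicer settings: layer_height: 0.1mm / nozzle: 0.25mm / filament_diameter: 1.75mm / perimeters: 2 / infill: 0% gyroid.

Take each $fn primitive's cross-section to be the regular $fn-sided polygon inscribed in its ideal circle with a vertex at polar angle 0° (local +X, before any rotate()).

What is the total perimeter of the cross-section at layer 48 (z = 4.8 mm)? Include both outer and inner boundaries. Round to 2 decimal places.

52.04 mm

At z = 4.8 mm: the r=8.5 cylinder gives a regular 8-gon of circumradius 8.5 (constant along its height) (perimeter = 2·8·8.500·sin(180°/8) = 52.04 mm); the cube at (9.5, -1) does not reach this height (z outside [5, 16.5]); Combining (union): only the r=8.5 cylinder is present, so the union is just that shape — boundary = 52.04 mm. Overall, the cross-section is a single solid region. Total boundary length (outer) = 52.04 mm.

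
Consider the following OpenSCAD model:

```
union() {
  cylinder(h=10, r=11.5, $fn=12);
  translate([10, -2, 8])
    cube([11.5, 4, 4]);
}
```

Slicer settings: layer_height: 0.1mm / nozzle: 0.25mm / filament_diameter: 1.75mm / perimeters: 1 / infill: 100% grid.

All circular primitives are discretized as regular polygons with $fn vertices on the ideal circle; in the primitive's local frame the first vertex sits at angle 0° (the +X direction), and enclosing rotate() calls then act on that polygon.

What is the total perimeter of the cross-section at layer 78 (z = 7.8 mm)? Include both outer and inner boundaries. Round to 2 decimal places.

At z = 7.8 mm: the r=11.5 cylinder contributes a regular 12-gon of circumradius 11.5 (perimeter = 2·12·11.500·sin(180°/12) = 71.43 mm); the cube at (10, -2) is not intersected at this z (z outside [8, 12]); Merging all regions: only the r=11.5 cylinder is present, so the union is just that shape — boundary = 71.43 mm. Overall, the cross-section is a single solid region. Total boundary length (outer) = 71.43 mm.

71.43 mm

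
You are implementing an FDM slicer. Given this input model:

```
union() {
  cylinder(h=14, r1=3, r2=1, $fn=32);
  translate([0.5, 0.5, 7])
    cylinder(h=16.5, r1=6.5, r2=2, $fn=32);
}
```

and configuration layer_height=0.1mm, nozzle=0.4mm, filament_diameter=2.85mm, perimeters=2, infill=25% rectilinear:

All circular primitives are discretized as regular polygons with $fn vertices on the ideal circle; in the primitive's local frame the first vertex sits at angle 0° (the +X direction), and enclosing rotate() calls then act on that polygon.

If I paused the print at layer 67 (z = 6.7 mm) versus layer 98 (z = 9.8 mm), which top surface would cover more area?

layer 98 (z = 9.8 mm)

Layer 67 (z = 6.7): the cone (r1=3→r2=1) has section circumradius 2.043 here — a regular 32-gon (area = (32/2)·2.043²·sin(360°/32) = 13.03 mm²); the cone at (0.5, 0.5) does not reach this height (z outside [7, 23.5]); Combining (union): only the cone is present, so the union is just that shape — area = 13.03 mm². So its area = 13.03 mm². Layer 98 (z = 9.8): the cone: at t=0.700 of its height the radius interpolates to r₁+(r₂−r₁)t = 1.600, giving a regular 32-gon of that circumradius (area = (32/2)·1.600²·sin(360°/32) = 7.99 mm²); the cone at (0.5, 0.5) contributes a regular 32-gon of circumradius 5.736 (interpolated between r1=6.5 and r2=2 at t=0.170) (area = (32/2)·5.736²·sin(360°/32) = 102.71 mm²); Merging all regions: the cone lies entirely inside the cone at (0.5, 0.5), so the union is just the cone at (0.5, 0.5) — area = 102.71 mm². So its area = 102.71 mm². Layer 98 is larger (102.71 vs 13.03 mm²).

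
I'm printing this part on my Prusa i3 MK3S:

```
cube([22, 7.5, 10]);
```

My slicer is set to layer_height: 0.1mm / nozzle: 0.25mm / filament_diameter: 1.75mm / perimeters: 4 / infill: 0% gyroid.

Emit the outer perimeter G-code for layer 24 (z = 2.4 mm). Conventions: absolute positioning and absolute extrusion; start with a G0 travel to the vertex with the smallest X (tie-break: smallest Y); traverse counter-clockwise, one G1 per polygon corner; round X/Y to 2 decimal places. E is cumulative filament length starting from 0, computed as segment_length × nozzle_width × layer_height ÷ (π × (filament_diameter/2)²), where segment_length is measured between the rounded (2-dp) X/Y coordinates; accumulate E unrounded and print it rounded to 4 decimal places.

At z = 2.4 mm: the cube is present — its section is the full 22×7.5 rectangle. The outline is a single polygon with 4 vertices. Extrusion per mm of travel: 0.25 × 0.1 / (π × 0.875²) = 0.010394. Accumulating E over each segment gives final E = 0.6132.

G0 X0.00 Y0.00 Z2.40
G1 X22.00 Y0.00 E0.2287
G1 X22.00 Y7.50 E0.3066
G1 X0.00 Y7.50 E0.5353
G1 X0.00 Y0.00 E0.6132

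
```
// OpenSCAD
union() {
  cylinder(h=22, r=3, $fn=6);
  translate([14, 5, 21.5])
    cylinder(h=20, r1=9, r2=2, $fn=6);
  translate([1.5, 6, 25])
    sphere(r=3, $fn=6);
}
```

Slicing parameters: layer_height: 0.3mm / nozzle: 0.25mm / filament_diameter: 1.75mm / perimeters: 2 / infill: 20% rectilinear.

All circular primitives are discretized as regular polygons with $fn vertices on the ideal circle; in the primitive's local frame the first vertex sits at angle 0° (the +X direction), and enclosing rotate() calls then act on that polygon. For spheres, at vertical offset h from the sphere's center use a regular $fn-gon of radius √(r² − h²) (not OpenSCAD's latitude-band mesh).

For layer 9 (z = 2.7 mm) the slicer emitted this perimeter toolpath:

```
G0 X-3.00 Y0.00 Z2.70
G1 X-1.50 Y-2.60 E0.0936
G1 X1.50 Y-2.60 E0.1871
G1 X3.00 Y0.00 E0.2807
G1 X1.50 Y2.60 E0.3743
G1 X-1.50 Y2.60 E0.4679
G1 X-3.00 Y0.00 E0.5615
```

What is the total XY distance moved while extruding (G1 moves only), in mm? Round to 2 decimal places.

Sum the Euclidean lengths of each G1 segment: total = 18.01 mm.

18.01 mm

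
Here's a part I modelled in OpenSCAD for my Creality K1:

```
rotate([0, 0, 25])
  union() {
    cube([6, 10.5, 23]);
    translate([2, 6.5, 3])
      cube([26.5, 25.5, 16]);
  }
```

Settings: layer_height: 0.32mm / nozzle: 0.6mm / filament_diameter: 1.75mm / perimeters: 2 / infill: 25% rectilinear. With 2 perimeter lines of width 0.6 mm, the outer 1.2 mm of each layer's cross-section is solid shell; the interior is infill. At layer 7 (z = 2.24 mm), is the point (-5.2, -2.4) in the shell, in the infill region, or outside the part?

outside

At z = 2.24 mm: the cube (footprint 6×10.5) is included at this height; the cube at (2, 6.5) is not intersected at this z (z outside [3, 19]); Combining (union): only the 6×10.5 cube is present, so the union is just that shape — 1 connected region; (whole slice rotated 25° about Z — lengths, areas and connectivity unchanged). Overall, the cross-section is a single solid region. Undo the 25° rotation: the query point maps to (-5.727, 0.022) in the un-rotated model frame. The nearest boundary edge runs (0.00, 10.50)→(0.00, 0.00); distance from the point to it = 5.73 mm. The point is not inside any of the regions above, so it lies outside the cross-section (5.73 mm from the nearest boundary).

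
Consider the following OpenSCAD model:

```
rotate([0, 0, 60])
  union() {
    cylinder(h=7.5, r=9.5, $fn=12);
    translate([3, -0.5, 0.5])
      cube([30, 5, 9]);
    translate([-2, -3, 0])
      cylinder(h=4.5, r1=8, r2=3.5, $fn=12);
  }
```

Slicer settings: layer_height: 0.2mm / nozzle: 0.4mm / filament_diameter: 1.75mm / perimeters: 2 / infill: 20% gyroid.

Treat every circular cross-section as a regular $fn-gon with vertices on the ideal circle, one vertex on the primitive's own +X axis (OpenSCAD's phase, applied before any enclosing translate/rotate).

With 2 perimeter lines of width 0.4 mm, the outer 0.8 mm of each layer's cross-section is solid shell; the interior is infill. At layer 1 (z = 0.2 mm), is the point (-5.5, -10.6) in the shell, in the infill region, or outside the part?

outside

At z = 0.2 mm: the r=9.5 cylinder gives a regular 12-gon of circumradius 9.5 (constant along its height); the cube at (3, -0.5) does not reach this height (z outside [0.5, 9.5]); the cone at (-2, -3) (r1=8→r2=3.5) has section circumradius 7.800 here — a regular 12-gon; Combining (union): the regions partially overlap (shared area 159.23 mm²), so overlapping operands fuse into one piece — 1 connected region; (whole slice rotated 60° about Z — lengths, areas and connectivity unchanged). Overall, the cross-section is a single solid region. Undo the 60° rotation: the query point maps to (-11.930, -0.537) in the un-rotated model frame. The nearest boundary edge runs (-9.25, -0.94)→(-9.50, 0.00); distance from the point to it = 2.49 mm. The point is not inside any of the regions above, so it lies outside the cross-section (2.49 mm from the nearest boundary).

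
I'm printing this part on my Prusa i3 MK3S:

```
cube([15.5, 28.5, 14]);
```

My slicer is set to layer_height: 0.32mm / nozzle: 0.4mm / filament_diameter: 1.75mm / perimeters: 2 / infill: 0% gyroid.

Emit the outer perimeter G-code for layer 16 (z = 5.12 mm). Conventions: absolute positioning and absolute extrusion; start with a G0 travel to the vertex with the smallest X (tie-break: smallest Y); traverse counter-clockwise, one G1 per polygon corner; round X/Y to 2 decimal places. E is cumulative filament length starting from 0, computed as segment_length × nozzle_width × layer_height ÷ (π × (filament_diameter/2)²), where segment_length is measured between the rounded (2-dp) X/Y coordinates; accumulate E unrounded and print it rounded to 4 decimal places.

At z = 5.12 mm: the 15.5×28.5 cube contributes its full rectangle. The outline is a single polygon with 4 vertices. Extrusion per mm of travel: 0.4 × 0.32 / (π × 0.875²) = 0.053216. Accumulating E over each segment gives final E = 4.6830.

G0 X0.00 Y0.00 Z5.12
G1 X15.50 Y0.00 E0.8249
G1 X15.50 Y28.50 E2.3415
G1 X0.00 Y28.50 E3.1664
G1 X0.00 Y0.00 E4.6830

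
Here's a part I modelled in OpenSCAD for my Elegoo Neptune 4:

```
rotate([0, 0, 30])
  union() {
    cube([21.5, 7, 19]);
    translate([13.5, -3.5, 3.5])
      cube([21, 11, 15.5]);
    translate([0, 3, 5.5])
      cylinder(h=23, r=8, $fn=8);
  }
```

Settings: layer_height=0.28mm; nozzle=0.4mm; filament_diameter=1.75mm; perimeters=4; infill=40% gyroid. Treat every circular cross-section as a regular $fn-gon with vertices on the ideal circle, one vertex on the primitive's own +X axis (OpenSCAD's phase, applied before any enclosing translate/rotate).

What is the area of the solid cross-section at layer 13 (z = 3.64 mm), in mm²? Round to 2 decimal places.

325.50 mm²

At z = 3.64 mm: the cube is present — its section is the full 21.5×7 rectangle (area 150.50 mm²); the cube at (13.5, -3.5) is present — its section is the full 21×11 rectangle (area 231.00 mm²); the cylinder at (0, 3) is not intersected at this z (z outside [5.5, 28.5]); Taking the union: the regions partially overlap — summed areas 381.50 mm² minus the doubly-counted overlap 56.00 mm² gives 325.50 mm² — area = 325.50 mm²; (rotated 30° about Z; rotation is an isometry so areas/perimeters/island counts are preserved). Overall, the cross-section is a single solid region. Net area = 325.50 mm².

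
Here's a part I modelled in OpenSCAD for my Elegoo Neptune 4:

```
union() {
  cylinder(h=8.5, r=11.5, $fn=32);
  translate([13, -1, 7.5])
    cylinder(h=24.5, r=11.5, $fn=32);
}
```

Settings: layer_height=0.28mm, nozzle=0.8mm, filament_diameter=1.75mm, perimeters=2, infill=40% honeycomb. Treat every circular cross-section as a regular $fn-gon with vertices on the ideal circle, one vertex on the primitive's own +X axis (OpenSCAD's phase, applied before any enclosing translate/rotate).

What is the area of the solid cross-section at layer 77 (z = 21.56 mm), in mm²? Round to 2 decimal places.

At z = 21.56 mm: the cylinder is absent (z outside [0, 8.5]); the r=11.5 cylinder at (13, -1) contributes a regular 32-gon of circumradius 11.5 (area = (32/2)·11.500²·sin(360°/32) = 412.81 mm²); Merging all regions: only the r=11.5 cylinder at (13, -1) is present, so the union is just that shape — area = 412.81 mm². Overall, the cross-section is a single solid region. Net area = 412.81 mm².

412.81 mm²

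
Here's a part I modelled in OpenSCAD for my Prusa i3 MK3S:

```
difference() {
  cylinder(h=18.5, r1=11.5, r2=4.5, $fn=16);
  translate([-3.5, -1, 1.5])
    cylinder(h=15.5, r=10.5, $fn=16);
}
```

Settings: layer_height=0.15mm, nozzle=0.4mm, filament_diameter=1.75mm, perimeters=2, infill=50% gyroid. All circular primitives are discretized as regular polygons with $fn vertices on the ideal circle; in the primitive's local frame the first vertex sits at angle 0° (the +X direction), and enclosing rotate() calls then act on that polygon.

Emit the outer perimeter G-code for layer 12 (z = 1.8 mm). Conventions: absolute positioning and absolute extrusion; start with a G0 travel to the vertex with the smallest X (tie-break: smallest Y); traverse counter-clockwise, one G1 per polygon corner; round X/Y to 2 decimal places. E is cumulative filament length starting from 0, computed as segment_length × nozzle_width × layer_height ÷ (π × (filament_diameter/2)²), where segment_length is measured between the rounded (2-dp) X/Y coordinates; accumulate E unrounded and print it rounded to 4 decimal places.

At z = 1.8 mm: the cone (r1=11.5→r2=4.5) has section circumradius 10.819 here — a regular 16-gon; the r=10.5 cylinder at (-3.5, -1) contributes a regular 16-gon of circumradius 10.5; Taking the first minus the rest: starting from the cone, the r=10.5 cylinder at (-3.5, -1) partially overlaps it — only the 271.44 mm² overlap (of its 337.53 mm²) is removed, clipping the outline — 1 connected region. The outline is a single polygon with 20 vertices. Extrusion per mm of travel: 0.4 × 0.15 / (π × 0.875²) = 0.024945. Accumulating E over each segment gives final E = 1.7684.

G0 X-5.47 Y9.11 Z1.80
G1 X-3.50 Y9.50 E0.0501
G1 X0.52 Y8.70 E0.1523
G1 X3.92 Y6.42 E0.2545
G1 X6.20 Y3.02 E0.3566
G1 X7.00 Y-1.00 E0.4588
G1 X6.20 Y-5.02 E0.5611
G1 X3.92 Y-8.42 E0.6632
G1 X0.52 Y-10.70 E0.7653
G1 X-0.04 Y-10.81 E0.7795
G1 X0.00 Y-10.82 E0.7806
G1 X4.14 Y-10.00 E0.8858
G1 X7.65 Y-7.65 E0.9912
G1 X10.00 Y-4.14 E1.0966
G1 X10.82 Y0.00 E1.2019
G1 X10.00 Y4.14 E1.3071
G1 X7.65 Y7.65 E1.4125
G1 X4.14 Y10.00 E1.5179
G1 X0.00 Y10.82 E1.6232
G1 X-4.14 Y10.00 E1.7284
G1 X-5.47 Y9.11 E1.7684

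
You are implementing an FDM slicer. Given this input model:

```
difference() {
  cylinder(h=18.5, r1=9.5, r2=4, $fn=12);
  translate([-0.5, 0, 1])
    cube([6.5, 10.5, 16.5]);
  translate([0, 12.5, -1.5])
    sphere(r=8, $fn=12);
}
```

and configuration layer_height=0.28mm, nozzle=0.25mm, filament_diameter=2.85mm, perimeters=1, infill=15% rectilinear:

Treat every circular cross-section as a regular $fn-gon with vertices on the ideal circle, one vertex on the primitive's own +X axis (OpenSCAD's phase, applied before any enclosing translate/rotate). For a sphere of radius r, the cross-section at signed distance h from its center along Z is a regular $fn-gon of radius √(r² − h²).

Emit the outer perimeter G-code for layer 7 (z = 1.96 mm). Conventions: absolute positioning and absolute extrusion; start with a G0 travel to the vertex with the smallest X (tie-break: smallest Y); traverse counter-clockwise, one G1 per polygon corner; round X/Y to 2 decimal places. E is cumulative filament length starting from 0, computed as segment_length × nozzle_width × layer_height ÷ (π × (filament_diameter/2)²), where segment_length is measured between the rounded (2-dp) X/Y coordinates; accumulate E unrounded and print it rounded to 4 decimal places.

At z = 1.96 mm: the cone contributes a regular 12-gon of circumradius 8.917 (interpolated between r1=9.5 and r2=4 at t=0.106); the cube at (-0.5, 0) is present — its section is the full 6.5×10.5 rectangle; the r=8 sphere at (0, 12.5) slices to a regular 12-gon of circumradius 7.213 (√(r²−h²) with h=3.46 from center); After the difference (first − rest): starting from the cone, the 6.5×10.5 cube at (-0.5, 0) partially overlaps it — only the 52.24 mm² overlap (of its 68.25 mm²) is removed, clipping the outline; the r=8 sphere at (0, 12.5) partially overlaps it — only the 8.94 mm² overlap (of its 156.09 mm²) is removed, clipping the outline — 1 connected region. The outline is a single polygon with 15 vertices. Extrusion per mm of travel: 0.25 × 0.28 / (π × 1.425²) = 0.010973. Accumulating E over each segment gives final E = 0.7296.

G0 X-8.92 Y0.00 Z1.96
G1 X-7.72 Y-4.46 E0.0507
G1 X-4.46 Y-7.72 E0.1013
G1 X0.00 Y-8.92 E0.1519
G1 X4.46 Y-7.72 E0.2026
G1 X7.72 Y-4.46 E0.2532
G1 X8.92 Y0.00 E0.3039
G1 X7.72 Y4.46 E0.3546
G1 X6.00 Y6.18 E0.3813
G1 X6.00 Y0.00 E0.4491
G1 X-0.50 Y0.00 E0.5204
G1 X-0.50 Y5.42 E0.5799
G1 X-3.61 Y6.25 E0.6152
G1 X-4.77 Y7.41 E0.6332
G1 X-7.72 Y4.46 E0.6790
G1 X-8.92 Y0.00 E0.7296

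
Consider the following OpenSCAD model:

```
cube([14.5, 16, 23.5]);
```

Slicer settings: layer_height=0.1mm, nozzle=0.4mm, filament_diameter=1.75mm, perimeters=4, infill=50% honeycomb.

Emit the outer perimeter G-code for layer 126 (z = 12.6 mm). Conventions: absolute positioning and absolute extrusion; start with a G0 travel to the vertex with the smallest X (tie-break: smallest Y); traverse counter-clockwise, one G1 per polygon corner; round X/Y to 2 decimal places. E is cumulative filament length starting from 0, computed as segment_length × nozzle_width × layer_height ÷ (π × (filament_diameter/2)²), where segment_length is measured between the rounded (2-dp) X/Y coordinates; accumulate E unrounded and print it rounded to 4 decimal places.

G0 X0.00 Y0.00 Z12.60
G1 X14.50 Y0.00 E0.2411
G1 X14.50 Y16.00 E0.5072
G1 X0.00 Y16.00 E0.7484
G1 X0.00 Y0.00 E1.0144

At z = 12.6 mm: the cube is present — its section is the full 14.5×16 rectangle. The outline is a single polygon with 4 vertices. Extrusion per mm of travel: 0.4 × 0.1 / (π × 0.875²) = 0.016630. Accumulating E over each segment gives final E = 1.0144.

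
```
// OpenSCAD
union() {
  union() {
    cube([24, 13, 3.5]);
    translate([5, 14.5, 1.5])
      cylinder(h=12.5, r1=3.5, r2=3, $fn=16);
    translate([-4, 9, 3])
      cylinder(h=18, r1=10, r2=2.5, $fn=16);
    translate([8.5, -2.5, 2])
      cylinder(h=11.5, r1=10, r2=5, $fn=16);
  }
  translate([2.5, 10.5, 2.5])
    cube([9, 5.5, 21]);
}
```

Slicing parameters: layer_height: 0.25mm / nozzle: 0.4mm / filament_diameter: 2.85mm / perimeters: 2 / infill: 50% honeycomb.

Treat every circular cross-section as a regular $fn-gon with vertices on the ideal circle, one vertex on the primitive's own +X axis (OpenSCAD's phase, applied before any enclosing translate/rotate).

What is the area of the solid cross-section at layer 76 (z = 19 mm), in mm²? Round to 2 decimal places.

At z = 19 mm: the cube does not reach this height (z outside [0, 3.5]); the cone at (5, 14.5) is absent (z outside [1.5, 14]); the cone at (-4, 9) (r1=10→r2=2.5) has section circumradius 3.333 here — a regular 16-gon (area = (16/2)·3.333²·sin(360°/16) = 34.02 mm²); the cone at (8.5, -2.5) is absent (z outside [2, 13.5]); Combining (union): only the cone at (-4, 9) is present, so the union is just that shape — area = 34.02 mm²; the cube at (2.5, 10.5) (footprint 9×5.5) is included at this height (area 49.50 mm²); Merging all regions: the 2 present regions are separate (no shared area or edge), so areas and boundary lengths simply add and each stays a separate island — area = 83.52 mm². Overall, the cross-section has 2 separate islands. Net area = 83.52 mm².

83.52 mm²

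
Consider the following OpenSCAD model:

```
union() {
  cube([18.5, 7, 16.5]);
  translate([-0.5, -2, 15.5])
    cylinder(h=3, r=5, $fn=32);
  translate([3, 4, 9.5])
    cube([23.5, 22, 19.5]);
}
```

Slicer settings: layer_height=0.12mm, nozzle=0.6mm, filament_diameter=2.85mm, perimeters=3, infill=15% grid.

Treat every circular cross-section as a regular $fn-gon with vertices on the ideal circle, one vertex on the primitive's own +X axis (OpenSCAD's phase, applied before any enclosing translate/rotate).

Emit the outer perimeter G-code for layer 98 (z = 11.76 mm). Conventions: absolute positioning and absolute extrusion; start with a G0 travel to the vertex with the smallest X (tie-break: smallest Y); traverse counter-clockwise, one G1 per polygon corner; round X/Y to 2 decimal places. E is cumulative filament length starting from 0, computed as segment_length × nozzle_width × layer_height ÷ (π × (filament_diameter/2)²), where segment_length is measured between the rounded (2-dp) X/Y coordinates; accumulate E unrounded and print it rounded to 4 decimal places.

At z = 11.76 mm: the 18.5×7 cube contributes its full rectangle; the cylinder at (-0.5, -2) does not reach this height (z outside [15.5, 18.5]); the cube at (3, 4) is present — its section is the full 23.5×22 rectangle; Taking the union: the regions partially overlap (shared area 46.50 mm²), so overlapping operands fuse into one piece — 1 connected region. The outline is a single polygon with 8 vertices. Extrusion per mm of travel: 0.6 × 0.12 / (π × 1.425²) = 0.011286. Accumulating E over each segment gives final E = 1.1851.

G0 X0.00 Y0.00 Z11.76
G1 X18.50 Y0.00 E0.2088
G1 X18.50 Y4.00 E0.2539
G1 X26.50 Y4.00 E0.3442
G1 X26.50 Y26.00 E0.5925
G1 X3.00 Y26.00 E0.8578
G1 X3.00 Y7.00 E1.0722
G1 X0.00 Y7.00 E1.1061
G1 X0.00 Y0.00 E1.1851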